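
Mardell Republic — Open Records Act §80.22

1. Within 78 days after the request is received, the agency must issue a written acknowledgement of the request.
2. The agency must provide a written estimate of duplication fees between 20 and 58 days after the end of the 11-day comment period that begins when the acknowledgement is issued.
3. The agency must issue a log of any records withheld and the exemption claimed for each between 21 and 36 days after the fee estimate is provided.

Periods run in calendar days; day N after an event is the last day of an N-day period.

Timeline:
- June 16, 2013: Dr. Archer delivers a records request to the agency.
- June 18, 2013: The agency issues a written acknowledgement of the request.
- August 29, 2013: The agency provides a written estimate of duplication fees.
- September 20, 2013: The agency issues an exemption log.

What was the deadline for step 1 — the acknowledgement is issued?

Step 1 runs from June 16, 2013, when the request is received. 78 days after June 16, 2013 is September 2, 2013.

September 2, 2013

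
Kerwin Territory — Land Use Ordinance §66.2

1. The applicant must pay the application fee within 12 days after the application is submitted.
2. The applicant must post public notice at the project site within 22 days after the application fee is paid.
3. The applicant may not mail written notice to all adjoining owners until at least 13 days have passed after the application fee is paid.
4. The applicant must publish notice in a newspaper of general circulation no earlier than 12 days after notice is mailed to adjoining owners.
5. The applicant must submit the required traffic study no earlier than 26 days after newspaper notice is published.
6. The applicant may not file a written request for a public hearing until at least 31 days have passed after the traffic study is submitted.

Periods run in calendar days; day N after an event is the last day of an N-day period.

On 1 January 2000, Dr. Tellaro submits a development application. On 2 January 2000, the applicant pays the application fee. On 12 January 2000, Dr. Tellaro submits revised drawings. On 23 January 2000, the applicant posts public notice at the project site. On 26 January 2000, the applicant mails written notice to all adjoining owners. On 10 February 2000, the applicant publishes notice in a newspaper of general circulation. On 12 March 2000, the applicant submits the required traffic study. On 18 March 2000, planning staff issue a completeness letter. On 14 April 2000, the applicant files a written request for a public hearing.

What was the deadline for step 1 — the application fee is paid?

13 January 2000

Step 1 runs from 1 January 2000, when the application is submitted. 12 days after 1 January 2000 is 13 January 2000.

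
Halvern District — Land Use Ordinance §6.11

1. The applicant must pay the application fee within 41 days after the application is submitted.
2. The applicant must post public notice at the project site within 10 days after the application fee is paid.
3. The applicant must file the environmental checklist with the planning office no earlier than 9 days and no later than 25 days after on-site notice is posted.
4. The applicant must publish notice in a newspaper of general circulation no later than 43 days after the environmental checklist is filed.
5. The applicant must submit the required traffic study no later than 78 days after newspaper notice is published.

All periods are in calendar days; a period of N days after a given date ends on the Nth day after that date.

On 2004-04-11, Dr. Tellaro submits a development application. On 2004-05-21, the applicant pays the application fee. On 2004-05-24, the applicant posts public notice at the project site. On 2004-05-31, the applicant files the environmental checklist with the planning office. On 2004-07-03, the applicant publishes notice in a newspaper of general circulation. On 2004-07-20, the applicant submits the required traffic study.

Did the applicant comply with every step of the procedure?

No

Step 1: 41 days after 2004-04-11 (when the application is submitted) is 2004-05-22; done 2004-05-21 — timely.
Step 2: 10 days after 2004-05-21 (when the application fee is paid) is 2004-05-31; completed 2004-05-24, before the deadline.
Step 3: the window is 9–25 days after 2004-05-24 (when on-site notice is posted), so 2004-06-02 through 2004-06-18; done 2004-05-31 — 2 days before the window opened.
No need to go further; step 3 was not satisfied.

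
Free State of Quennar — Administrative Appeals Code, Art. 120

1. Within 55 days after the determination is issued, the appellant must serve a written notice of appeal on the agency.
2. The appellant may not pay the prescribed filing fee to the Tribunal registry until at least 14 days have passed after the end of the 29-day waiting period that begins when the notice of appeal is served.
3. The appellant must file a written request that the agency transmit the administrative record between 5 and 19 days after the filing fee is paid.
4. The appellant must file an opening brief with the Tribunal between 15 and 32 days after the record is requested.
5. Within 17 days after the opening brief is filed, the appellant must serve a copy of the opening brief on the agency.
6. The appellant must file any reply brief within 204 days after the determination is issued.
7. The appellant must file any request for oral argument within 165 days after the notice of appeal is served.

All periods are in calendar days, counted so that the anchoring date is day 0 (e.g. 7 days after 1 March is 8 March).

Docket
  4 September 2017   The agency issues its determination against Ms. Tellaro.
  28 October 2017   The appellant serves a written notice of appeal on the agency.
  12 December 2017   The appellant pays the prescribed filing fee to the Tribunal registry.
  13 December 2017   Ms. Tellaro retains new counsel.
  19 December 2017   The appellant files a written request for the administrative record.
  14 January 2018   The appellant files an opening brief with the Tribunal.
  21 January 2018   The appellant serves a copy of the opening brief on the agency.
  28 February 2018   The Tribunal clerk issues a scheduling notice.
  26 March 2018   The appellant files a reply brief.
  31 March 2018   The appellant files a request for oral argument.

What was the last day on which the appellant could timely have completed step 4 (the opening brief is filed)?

Step 4 runs from 19 December 2017, when the record is requested. The window is 15–32 days after 19 December 2017; it closes on 20 January 2018.

20 January 2018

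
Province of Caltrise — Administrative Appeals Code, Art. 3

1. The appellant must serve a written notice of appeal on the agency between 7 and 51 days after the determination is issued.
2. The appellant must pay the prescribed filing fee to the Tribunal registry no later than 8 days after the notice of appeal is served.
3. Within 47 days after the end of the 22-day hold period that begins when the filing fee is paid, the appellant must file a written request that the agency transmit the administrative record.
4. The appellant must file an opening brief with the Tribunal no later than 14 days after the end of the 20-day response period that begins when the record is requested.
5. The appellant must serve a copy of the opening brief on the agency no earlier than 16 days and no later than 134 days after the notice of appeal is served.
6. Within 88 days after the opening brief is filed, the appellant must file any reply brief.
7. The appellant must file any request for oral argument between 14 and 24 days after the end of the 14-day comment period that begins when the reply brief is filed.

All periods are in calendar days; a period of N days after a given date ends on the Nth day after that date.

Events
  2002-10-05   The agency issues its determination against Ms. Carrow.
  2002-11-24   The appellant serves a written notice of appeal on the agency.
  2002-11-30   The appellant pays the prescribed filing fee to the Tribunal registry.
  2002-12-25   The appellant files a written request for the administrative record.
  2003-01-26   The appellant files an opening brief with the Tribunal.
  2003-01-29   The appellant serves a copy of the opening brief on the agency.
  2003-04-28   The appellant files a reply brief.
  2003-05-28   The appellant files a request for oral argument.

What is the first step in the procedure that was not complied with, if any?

Step 6

Step 1: the window is 7–51 days after 2002-10-05 (when the determination is issued), so 2002-10-12 through 2002-11-25; done 2002-11-24, which is between those dates.
Step 2: 8 days after 2002-11-24 (when the notice of appeal is served) is 2002-12-02; completed 2002-11-30, before the deadline.
Step 3: 47 days after 2002-12-22 (end of the 22-day hold period, which began when the filing fee is paid on 2002-11-30) is 2003-02-07; completed 2002-12-25, before the deadline.
Step 4: 14 days after 2003-01-14 (end of the 20-day response period, which began when the record is requested on 2002-12-25) is 2003-01-28; done 2003-01-26 — timely.
Step 5: the window is 16–134 days after 2002-11-24 (when the notice of appeal is served), so 2002-12-10 through 2003-04-07; 2003-01-29 falls inside that range.
Step 6: 88 days after 2003-01-26 (when the opening brief is filed) is 2003-04-24; done 2003-04-28 — 4 days late.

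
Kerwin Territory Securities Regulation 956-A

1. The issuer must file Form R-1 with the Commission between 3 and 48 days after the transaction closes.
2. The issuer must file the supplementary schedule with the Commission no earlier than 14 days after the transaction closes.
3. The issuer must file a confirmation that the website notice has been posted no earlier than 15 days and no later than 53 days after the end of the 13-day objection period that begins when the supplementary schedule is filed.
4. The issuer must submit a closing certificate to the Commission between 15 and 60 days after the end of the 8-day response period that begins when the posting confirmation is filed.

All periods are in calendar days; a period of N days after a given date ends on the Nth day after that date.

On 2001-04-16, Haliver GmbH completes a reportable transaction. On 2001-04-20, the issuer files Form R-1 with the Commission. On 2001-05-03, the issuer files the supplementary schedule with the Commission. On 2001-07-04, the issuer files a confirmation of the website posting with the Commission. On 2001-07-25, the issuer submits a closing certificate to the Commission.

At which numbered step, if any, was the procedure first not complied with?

(1) the permitted window runs from 2001-04-16 + 3 = 2001-04-19 to 2001-04-16 + 48 = 2001-06-03; done 2001-04-20, which is between those dates.
(2) permitted from 2001-04-16 + 14 days = 2001-04-30 onward; 2001-05-03 is on or after that date.
(3) the permitted window runs from 2001-05-16 + 15 = 2001-05-31 to 2001-05-16 + 53 = 2001-07-08; 2001-07-04 falls inside that range.
(4) the permitted window runs from 2001-07-12 + 15 = 2001-07-27 to 2001-07-12 + 60 = 2001-09-10; 2001-07-25 is 2 days too early.
The procedure was therefore not followed at step 4.

Step 4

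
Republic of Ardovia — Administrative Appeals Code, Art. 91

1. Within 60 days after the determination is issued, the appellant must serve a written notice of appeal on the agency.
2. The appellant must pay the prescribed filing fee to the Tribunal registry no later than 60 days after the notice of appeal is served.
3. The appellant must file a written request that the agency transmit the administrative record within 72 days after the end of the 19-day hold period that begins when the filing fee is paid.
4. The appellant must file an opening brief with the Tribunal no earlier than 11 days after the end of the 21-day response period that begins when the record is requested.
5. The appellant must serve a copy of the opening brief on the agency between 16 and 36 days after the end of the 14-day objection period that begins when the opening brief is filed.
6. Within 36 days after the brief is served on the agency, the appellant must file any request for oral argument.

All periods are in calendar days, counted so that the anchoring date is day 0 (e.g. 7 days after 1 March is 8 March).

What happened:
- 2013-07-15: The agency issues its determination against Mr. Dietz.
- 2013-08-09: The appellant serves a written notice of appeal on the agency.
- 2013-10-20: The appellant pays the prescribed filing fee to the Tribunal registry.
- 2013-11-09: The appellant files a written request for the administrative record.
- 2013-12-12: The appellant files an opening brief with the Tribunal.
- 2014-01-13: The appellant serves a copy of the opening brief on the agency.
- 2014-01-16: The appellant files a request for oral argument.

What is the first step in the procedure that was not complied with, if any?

(1) due by 2013-07-15 + 60 days = 2013-09-13; 2013-08-09 is within that limit.
(2) due by 2013-08-09 + 60 days = 2013-10-08; not done until 2013-10-20, 12 days after the deadline.

Step 2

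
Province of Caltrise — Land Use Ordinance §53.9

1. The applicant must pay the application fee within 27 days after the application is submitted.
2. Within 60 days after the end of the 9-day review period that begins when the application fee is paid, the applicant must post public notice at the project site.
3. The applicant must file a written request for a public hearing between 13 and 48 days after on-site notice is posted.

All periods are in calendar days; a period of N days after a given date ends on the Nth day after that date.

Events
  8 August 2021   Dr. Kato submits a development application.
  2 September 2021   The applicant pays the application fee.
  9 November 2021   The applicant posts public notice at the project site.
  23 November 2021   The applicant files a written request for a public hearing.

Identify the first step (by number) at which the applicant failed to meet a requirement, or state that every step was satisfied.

None — every step was satisfied

(1) due by 8 August 2021 + 27 days = 4 September 2021; done 2 September 2021 — timely.
(2) due by 11 September 2021 + 60 days = 10 November 2021; done 9 November 2021 — timely.
(3) the permitted window runs from 9 November 2021 + 13 = 22 November 2021 to 9 November 2021 + 48 = 27 December 2021; 23 November 2021 falls inside that range.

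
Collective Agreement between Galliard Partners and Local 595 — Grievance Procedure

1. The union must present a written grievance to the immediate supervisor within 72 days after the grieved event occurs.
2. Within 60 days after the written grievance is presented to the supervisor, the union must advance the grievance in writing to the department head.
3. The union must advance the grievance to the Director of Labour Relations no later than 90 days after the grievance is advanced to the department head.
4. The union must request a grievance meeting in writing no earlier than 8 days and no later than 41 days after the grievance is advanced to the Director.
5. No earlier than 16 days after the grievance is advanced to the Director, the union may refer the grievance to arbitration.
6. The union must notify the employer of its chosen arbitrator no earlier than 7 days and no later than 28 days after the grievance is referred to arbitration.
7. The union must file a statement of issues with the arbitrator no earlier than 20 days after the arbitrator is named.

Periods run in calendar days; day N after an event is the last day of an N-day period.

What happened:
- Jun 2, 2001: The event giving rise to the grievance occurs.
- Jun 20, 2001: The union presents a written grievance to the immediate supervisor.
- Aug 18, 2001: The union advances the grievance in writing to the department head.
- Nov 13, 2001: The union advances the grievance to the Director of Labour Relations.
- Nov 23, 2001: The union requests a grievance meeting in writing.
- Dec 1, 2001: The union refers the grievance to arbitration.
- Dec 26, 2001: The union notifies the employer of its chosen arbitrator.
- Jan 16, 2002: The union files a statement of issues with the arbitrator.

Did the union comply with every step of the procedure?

Yes

Step 1: 72 days after Jun 2, 2001 (when the grieved event occurs) is Aug 13, 2001; completed Jun 20, 2001, before the deadline.
Step 2: 60 days after Jun 20, 2001 (when the written grievance is presented to the supervisor) is Aug 19, 2001; completed Aug 18, 2001, before the deadline.
Step 3: 90 days after Aug 18, 2001 (when the grievance is advanced to the department head) is Nov 16, 2001; Nov 13, 2001 is within that limit.
Step 4: the window is 8–41 days after Nov 13, 2001 (when the grievance is advanced to the Director), so Nov 21, 2001 through Dec 24, 2001; done Nov 23, 2001, which is between those dates.
Step 5: the earliest permitted date is 16 days after Nov 13, 2001 (when the grievance is advanced to the Director), i.e. Nov 29, 2001; done Dec 1, 2001 — permitted.
Step 6: the window is 7–28 days after Dec 1, 2001 (when the grievance is referred to arbitration), so Dec 8, 2001 through Dec 29, 2001; Dec 26, 2001 falls inside that range.
Step 7: the earliest permitted date is 20 days after Dec 26, 2001 (when the arbitrator is named), i.e. Jan 15, 2002; done Jan 16, 2002, after the minimum wait.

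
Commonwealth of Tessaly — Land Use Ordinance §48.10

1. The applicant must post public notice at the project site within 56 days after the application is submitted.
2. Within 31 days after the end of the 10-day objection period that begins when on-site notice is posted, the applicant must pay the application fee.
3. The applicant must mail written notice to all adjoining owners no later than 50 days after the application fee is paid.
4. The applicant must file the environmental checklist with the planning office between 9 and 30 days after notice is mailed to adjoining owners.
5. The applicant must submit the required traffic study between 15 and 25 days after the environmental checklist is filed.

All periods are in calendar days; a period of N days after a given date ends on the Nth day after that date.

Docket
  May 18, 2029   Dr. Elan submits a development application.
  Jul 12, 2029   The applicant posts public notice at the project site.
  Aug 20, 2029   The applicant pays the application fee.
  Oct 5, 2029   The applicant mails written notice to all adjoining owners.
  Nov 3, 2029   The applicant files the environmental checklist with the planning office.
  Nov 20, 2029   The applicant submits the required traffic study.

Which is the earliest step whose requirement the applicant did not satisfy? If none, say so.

None — every step was satisfied

(1) due by May 18, 2029 + 56 days = Jul 13, 2029; completed Jul 12, 2029, before the deadline.
(2) due by Jul 22, 2029 + 31 days = Aug 22, 2029; completed Aug 20, 2029, before the deadline.
(3) due by Aug 20, 2029 + 50 days = Oct 9, 2029; completed Oct 5, 2029, before the deadline.
(4) the permitted window runs from Oct 5, 2029 + 9 = Oct 14, 2029 to Oct 5, 2029 + 30 = Nov 4, 2029; done Nov 3, 2029, which is between those dates.
(5) the permitted window runs from Nov 3, 2029 + 15 = Nov 18, 2029 to Nov 3, 2029 + 25 = Nov 28, 2029; Nov 20, 2029 falls inside that range.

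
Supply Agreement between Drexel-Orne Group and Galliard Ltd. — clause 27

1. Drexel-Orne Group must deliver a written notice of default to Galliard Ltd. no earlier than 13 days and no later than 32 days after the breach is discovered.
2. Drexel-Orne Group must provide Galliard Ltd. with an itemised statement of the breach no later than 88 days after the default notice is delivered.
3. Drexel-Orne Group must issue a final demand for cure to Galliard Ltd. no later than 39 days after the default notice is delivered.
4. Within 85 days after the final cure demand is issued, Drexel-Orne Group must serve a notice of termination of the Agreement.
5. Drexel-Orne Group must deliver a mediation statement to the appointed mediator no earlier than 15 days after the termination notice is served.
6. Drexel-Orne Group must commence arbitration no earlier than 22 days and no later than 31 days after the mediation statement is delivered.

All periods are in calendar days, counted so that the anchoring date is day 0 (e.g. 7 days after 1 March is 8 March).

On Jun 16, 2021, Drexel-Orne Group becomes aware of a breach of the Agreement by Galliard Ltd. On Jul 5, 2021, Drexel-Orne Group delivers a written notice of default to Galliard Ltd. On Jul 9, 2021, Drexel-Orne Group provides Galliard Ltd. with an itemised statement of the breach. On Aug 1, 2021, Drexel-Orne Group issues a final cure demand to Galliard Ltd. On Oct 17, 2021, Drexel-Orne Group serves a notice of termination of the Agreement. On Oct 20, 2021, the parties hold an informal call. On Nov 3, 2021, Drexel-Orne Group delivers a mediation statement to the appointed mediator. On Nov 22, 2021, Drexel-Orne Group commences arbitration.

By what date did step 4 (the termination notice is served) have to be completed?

Step 4 runs from Aug 1, 2021, when the final cure demand is issued. 85 days after Aug 1, 2021 is Oct 25, 2021.

Oct 25, 2021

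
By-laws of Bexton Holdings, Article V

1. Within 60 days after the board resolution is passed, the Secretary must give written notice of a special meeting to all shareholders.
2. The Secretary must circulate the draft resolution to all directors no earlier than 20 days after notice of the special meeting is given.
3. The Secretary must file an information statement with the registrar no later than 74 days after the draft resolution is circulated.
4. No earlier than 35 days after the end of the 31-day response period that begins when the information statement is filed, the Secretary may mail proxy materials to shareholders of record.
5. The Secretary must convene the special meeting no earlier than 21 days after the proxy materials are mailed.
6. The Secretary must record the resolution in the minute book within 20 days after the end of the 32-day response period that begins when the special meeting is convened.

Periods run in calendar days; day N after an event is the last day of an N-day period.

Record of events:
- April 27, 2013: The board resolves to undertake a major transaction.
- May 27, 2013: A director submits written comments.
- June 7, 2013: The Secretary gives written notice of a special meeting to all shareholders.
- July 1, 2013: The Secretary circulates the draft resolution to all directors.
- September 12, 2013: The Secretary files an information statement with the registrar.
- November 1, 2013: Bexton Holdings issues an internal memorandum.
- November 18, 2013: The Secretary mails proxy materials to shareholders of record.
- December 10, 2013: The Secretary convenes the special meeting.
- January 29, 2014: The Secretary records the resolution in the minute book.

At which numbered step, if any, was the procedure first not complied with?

None — every step was satisfied

Step 1: 60 days after April 27, 2013 (when the board resolution is passed) is June 26, 2013; done June 7, 2013 — timely.
Step 2: the earliest permitted date is 20 days after June 7, 2013 (when notice of the special meeting is given), i.e. June 27, 2013; July 1, 2013 is on or after that date.
Step 3: 74 days after July 1, 2013 (when the draft resolution is circulated) is September 13, 2013; completed September 12, 2013, before the deadline.
Step 4: the earliest permitted date is 35 days after October 13, 2013 (end of the 31-day response period, which began when the information statement is filed on September 12, 2013), i.e. November 17, 2013; done November 18, 2013 — permitted.
Step 5: the earliest permitted date is 21 days after November 18, 2013 (when the proxy materials are mailed), i.e. December 9, 2013; done December 10, 2013, after the minimum wait.
Step 6: 20 days after January 11, 2014 (end of the 32-day response period, which began when the special meeting is convened on December 10, 2013) is January 31, 2014; completed January 29, 2014, before the deadline.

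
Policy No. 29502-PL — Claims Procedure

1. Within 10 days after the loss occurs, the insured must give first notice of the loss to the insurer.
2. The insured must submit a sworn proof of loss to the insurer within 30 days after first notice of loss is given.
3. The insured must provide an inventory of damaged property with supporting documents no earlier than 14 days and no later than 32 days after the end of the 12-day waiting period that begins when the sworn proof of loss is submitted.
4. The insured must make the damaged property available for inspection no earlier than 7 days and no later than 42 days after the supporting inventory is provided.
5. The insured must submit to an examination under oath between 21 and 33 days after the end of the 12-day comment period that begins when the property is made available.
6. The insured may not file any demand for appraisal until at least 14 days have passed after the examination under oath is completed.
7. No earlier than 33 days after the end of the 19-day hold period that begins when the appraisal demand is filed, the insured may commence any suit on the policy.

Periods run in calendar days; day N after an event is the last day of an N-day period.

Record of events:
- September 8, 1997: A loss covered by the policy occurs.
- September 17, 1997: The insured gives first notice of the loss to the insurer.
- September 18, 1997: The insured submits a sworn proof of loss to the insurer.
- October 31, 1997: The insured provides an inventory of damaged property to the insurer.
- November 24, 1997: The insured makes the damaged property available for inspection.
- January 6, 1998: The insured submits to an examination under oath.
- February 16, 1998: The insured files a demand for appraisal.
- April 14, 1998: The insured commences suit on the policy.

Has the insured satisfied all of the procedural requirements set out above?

Yes

Step 1: 10 days after September 8, 1997 (when the loss occurs) is September 18, 1997; completed September 17, 1997, before the deadline.
Step 2: 30 days after September 17, 1997 (when first notice of loss is given) is October 17, 1997; done September 18, 1997 — timely.
Step 3: the window is 14–32 days after September 30, 1997 (end of the 12-day waiting period, which began when the sworn proof of loss is submitted on September 18, 1997), so October 14, 1997 through November 1, 1997; done October 31, 1997, which is between those dates.
Step 4: the window is 7–42 days after October 31, 1997 (when the supporting inventory is provided), so November 7, 1997 through December 12, 1997; done November 24, 1997 — within the window.
Step 5: the window is 21–33 days after December 6, 1997 (end of the 12-day comment period, which began when the property is made available on November 24, 1997), so December 27, 1997 through January 8, 1998; January 6, 1998 falls inside that range.
Step 6: the earliest permitted date is 14 days after January 6, 1998 (when the examination under oath is completed), i.e. January 20, 1998; February 16, 1998 is on or after that date.
Step 7: the earliest permitted date is 33 days after March 7, 1998 (end of the 19-day hold period, which began when the appraisal demand is filed on February 16, 1998), i.e. April 9, 1998; done April 14, 1998, after the minimum wait.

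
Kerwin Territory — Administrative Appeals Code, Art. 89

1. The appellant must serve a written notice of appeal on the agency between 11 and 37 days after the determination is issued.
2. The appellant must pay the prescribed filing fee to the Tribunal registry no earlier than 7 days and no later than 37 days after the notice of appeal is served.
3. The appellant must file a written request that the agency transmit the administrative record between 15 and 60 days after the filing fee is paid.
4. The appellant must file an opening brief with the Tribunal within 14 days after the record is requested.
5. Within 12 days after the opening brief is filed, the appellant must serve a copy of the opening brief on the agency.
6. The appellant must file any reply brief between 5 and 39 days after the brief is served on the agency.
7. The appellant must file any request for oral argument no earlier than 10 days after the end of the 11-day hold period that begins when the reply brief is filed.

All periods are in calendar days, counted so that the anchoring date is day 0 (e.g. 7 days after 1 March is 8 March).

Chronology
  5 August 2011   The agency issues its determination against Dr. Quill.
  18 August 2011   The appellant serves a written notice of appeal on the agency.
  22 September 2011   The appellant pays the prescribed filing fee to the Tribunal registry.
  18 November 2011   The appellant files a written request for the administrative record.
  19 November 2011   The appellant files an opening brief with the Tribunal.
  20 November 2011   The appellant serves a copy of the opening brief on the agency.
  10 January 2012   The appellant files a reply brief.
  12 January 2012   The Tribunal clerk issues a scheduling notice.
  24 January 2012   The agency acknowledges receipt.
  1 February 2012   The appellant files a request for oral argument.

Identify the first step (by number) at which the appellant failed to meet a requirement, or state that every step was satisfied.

Step 6

(1) the permitted window runs from 5 August 2011 + 11 = 16 August 2011 to 5 August 2011 + 37 = 11 September 2011; done 18 August 2011, which is between those dates.
(2) the permitted window runs from 18 August 2011 + 7 = 25 August 2011 to 18 August 2011 + 37 = 24 September 2011; 22 September 2011 falls inside that range.
(3) the permitted window runs from 22 September 2011 + 15 = 7 October 2011 to 22 September 2011 + 60 = 21 November 2011; done 18 November 2011, which is between those dates.
(4) due by 18 November 2011 + 14 days = 2 December 2011; 19 November 2011 is within that limit.
(5) due by 19 November 2011 + 12 days = 1 December 2011; completed 20 November 2011, before the deadline.
(6) the permitted window runs from 20 November 2011 + 5 = 25 November 2011 to 20 November 2011 + 39 = 29 December 2011; 10 January 2012 is 12 days past the end of the window.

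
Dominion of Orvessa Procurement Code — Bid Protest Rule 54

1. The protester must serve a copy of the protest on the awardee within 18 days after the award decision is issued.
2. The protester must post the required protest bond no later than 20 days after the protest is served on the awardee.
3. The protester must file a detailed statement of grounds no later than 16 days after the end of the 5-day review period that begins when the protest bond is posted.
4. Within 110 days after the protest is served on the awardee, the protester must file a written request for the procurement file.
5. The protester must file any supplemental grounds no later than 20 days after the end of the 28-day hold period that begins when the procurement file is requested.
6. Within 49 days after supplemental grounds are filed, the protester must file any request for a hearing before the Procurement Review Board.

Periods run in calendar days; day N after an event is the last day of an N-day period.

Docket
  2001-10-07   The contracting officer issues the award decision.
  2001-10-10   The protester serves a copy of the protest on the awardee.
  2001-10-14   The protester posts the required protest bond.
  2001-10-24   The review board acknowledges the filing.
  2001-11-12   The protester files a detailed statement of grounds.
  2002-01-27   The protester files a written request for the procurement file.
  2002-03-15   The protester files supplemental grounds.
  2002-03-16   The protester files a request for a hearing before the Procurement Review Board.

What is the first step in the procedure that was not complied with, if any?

Step 1 — counting 18 days from 2001-10-07 (when the award decision is issued) gives a deadline of 2001-10-25; done 2001-10-10 — timely.
Step 2 — counting 20 days from 2001-10-10 (when the protest is served on the awardee) gives a deadline of 2001-10-30; 2001-10-14 is within that limit.
Step 3 — counting 16 days from 2001-10-19 (end of the 5-day review period, which began when the protest bond is posted on 2001-10-14) gives a deadline of 2001-11-04; done 2001-11-12 — 8 days late.

Step 3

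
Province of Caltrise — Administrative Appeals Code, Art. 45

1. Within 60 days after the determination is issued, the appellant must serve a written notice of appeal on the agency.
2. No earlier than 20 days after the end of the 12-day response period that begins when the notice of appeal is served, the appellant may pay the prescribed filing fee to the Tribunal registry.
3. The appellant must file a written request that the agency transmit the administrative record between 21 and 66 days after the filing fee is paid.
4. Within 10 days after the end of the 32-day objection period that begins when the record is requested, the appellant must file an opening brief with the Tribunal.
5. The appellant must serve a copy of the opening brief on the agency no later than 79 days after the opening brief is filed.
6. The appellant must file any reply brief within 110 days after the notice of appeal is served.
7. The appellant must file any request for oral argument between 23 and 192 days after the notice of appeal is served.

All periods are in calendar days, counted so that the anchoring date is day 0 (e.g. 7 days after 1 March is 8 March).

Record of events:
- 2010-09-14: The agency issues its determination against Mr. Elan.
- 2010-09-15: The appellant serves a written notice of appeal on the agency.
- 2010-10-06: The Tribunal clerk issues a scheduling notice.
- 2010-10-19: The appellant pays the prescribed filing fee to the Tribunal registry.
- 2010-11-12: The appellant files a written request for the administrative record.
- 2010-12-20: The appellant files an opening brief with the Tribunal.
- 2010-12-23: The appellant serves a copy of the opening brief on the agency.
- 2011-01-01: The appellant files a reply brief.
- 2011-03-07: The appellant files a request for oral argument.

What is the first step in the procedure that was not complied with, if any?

None — every step was satisfied

(1) due by 2010-09-14 + 60 days = 2010-11-13; completed 2010-09-15, before the deadline.
(2) permitted from 2010-09-27 + 20 days = 2010-10-17 onward; done 2010-10-19 — permitted.
(3) the permitted window runs from 2010-10-19 + 21 = 2010-11-09 to 2010-10-19 + 66 = 2010-12-24; done 2010-11-12 — within the window.
(4) due by 2010-12-14 + 10 days = 2010-12-24; 2010-12-20 is within that limit.
(5) due by 2010-12-20 + 79 days = 2011-03-09; 2010-12-23 is within that limit.
(6) due by 2010-09-15 + 110 days = 2011-01-03; done 2011-01-01 — timely.
(7) the permitted window runs from 2010-09-15 + 23 = 2010-10-08 to 2010-09-15 + 192 = 2011-03-26; done 2011-03-07 — within the window.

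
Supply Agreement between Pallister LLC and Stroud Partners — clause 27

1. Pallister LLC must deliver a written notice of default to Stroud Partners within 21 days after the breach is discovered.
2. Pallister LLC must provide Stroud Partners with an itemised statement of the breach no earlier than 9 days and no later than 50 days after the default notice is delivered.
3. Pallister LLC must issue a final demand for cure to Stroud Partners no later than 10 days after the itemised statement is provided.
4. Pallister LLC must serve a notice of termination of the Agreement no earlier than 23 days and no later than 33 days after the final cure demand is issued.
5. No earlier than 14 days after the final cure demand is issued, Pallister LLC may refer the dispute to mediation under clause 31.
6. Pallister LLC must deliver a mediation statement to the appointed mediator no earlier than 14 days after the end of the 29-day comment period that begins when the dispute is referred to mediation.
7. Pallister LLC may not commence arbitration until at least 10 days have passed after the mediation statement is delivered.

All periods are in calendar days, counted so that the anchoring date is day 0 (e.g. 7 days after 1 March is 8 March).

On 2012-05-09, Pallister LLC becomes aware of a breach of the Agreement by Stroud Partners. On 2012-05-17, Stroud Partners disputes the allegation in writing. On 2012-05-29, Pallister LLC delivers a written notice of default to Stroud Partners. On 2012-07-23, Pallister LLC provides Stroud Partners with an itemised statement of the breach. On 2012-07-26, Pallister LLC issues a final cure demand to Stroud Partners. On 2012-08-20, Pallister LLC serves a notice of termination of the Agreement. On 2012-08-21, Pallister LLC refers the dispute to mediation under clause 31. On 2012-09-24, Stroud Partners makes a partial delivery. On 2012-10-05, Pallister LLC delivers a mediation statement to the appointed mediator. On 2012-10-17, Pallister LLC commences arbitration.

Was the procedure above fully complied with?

No

Step 1 — counting 21 days from 2012-05-09 (when the breach is discovered) gives a deadline of 2012-05-30; 2012-05-29 is within that limit.
Step 2 — 9 and 50 days from 2012-05-29 (when the default notice is delivered) are 2012-06-07 and 2012-07-18 respectively; 2012-07-23 is 5 days past the end of the window.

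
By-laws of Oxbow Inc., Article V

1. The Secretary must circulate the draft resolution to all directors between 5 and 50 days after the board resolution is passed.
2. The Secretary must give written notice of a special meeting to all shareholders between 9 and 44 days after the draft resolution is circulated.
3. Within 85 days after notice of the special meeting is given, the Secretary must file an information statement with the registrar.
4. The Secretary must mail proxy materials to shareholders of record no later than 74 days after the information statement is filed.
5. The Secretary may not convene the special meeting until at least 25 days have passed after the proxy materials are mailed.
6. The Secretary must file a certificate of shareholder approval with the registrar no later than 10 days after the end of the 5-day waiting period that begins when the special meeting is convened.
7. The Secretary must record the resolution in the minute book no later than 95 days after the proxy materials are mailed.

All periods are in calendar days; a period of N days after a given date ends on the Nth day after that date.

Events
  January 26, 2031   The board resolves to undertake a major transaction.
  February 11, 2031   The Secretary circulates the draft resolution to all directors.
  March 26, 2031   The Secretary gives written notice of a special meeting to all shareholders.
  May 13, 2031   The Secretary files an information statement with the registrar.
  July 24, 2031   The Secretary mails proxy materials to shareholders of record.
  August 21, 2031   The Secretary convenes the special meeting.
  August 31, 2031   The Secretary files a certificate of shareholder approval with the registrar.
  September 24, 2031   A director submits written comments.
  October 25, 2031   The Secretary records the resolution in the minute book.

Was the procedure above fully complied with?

(1) the permitted window runs from January 26, 2031 + 5 = January 31, 2031 to January 26, 2031 + 50 = March 17, 2031; done February 11, 2031 — within the window.
(2) the permitted window runs from February 11, 2031 + 9 = February 20, 2031 to February 11, 2031 + 44 = March 27, 2031; March 26, 2031 falls inside that range.
(3) due by March 26, 2031 + 85 days = June 19, 2031; completed May 13, 2031, before the deadline.
(4) due by May 13, 2031 + 74 days = July 26, 2031; July 24, 2031 is within that limit.
(5) permitted from July 24, 2031 + 25 days = August 18, 2031 onward; done August 21, 2031 — permitted.
(6) due by August 26, 2031 + 10 days = September 5, 2031; completed August 31, 2031, before the deadline.
(7) due by July 24, 2031 + 95 days = October 27, 2031; done October 25, 2031 — timely.

Yes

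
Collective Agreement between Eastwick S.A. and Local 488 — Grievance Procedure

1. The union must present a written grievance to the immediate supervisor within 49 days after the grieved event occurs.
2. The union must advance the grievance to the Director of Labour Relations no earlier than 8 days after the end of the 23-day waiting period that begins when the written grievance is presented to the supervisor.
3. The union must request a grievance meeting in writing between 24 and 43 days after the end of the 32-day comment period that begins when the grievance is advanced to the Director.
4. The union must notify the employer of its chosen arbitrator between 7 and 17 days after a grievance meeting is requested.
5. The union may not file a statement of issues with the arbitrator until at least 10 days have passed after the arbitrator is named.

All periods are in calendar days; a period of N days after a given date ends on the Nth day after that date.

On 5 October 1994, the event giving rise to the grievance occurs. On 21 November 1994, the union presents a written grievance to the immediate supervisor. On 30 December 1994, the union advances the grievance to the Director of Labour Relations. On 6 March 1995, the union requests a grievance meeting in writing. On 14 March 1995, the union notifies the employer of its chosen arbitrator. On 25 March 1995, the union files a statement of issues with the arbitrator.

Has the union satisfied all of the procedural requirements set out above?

Yes

(1) due by 5 October 1994 + 49 days = 23 November 1994; 21 November 1994 is within that limit.
(2) permitted from 14 December 1994 + 8 days = 22 December 1994 onward; done 30 December 1994, after the minimum wait.
(3) the permitted window runs from 31 January 1995 + 24 = 24 February 1995 to 31 January 1995 + 43 = 15 March 1995; done 6 March 1995, which is between those dates.
(4) the permitted window runs from 6 March 1995 + 7 = 13 March 1995 to 6 March 1995 + 17 = 23 March 1995; 14 March 1995 falls inside that range.
(5) permitted from 14 March 1995 + 10 days = 24 March 1995 onward; done 25 March 1995, after the minimum wait.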